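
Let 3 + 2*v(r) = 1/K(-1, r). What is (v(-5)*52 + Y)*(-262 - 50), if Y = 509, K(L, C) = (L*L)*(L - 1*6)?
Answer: -933192/7 ≈ -1.3331e+5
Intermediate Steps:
K(L, C) = L**2*(-6 + L) (K(L, C) = L**2*(L - 6) = L**2*(-6 + L))
v(r) = -11/7 (v(r) = -3/2 + 1/(2*(((-1)**2*(-6 - 1)))) = -3/2 + 1/(2*((1*(-7)))) = -3/2 + (1/2)/(-7) = -3/2 + (1/2)*(-1/7) = -3/2 - 1/14 = -11/7)
(v(-5)*52 + Y)*(-262 - 50) = (-11/7*52 + 509)*(-262 - 50) = (-572/7 + 509)*(-312) = (2991/7)*(-312) = -933192/7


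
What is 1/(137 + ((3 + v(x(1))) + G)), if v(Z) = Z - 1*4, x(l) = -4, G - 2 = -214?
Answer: -1/80 ≈ -0.012500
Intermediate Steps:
G = -212 (G = 2 - 214 = -212)
v(Z) = -4 + Z (v(Z) = Z - 4 = -4 + Z)
1/(137 + ((3 + v(x(1))) + G)) = 1/(137 + ((3 + (-4 - 4)) - 212)) = 1/(137 + ((3 - 8) - 212)) = 1/(137 + (-5 - 212)) = 1/(137 - 217) = 1/(-80) = -1/80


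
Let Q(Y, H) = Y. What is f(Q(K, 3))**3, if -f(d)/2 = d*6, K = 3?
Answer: -46656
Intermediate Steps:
f(d) = -12*d (f(d) = -2*d*6 = -12*d)
f(Q(K, 3))**3 = (-12*3)**3 = (-36)**3 = -46656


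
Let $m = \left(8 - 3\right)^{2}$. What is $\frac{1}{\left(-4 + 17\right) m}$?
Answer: $\frac{1}{325} \approx 0.0030769$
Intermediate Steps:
$m = 25$ ($m = 5^{2} = 25$)
$\frac{1}{\left(-4 + 17\right) m} = \frac{1}{\left(-4 + 17\right) 25} = \frac{1}{13 \cdot 25} = \frac{1}{325}$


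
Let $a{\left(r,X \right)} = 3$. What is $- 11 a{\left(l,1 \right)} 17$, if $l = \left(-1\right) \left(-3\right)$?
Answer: $-561$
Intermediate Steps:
$l = 3$
$- 11 a{\left(l,1 \right)} 17 = \left(-11\right) 3 \cdot 17 = \left(-33\right) 17 = -561$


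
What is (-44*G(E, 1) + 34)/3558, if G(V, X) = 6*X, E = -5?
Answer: -115/1779 ≈ -0.064643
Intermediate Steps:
(-44*G(E, 1) + 34)/3558 = (-264 + 34)/3558 = (-44*6 + 34)*(1/3558) = (-264 + 34)*(1/3558) = -230*1/3558 = -115/1779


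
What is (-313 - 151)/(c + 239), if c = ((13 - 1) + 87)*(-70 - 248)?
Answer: 464/31243 ≈ 0.014851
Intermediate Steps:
c = -31482 (c = (12 + 87)*(-318) = 99*(-318) = -31482)
(-313 - 151)/(c + 239) = (-313 - 151)/(-31482 + 239) = -464/(-31243) = -464*(-1/31243) = 464/31243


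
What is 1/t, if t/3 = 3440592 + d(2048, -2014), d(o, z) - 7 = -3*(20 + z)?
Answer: 1/10339743 ≈ 9.6714e-8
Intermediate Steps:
d(o, z) = -53 - 3*z (d(o, z) = 7 - 3*(20 + z) = 7 + (-60 - 3*z) = -53 - 3*z)
t = 10339743 (t = 3*(3440592 + (-53 - 3*(-2014))) = 3*(3440592 + (-53 + 6042)) = 3*(3440592 + 5989) = 3*3446581 = 10339743)
1/t = 1/10339743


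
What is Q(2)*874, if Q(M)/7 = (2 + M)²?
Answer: 97888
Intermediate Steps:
Q(M) = 7*(2 + M)²
Q(2)*874 = (7*(2 + 2)²)*874 = (7*4²)*874 = (7*16)*874 = 112*874 = 97888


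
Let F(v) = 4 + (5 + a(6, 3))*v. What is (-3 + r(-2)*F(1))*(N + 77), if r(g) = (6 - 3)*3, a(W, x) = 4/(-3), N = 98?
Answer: 11550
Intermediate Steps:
a(W, x) = -4/3 (a(W, x) = 4*(-⅓) = -4/3)
r(g) = 9 (r(g) = 3*3 = 9)
F(v) = 4 + 11*v/3 (F(v) = 4 + (5 - 4/3)*v = 4 + 11*v/3)
(-3 + r(-2)*F(1))*(N + 77) = (-3 + 9*(4 + (11/3)*1))*(98 + 77) = (-3 + 9*(4 + 11/3))*175 = (-3 + 9*(23/3))*175 = (-3 + 69)*175 = 66*175 = 11550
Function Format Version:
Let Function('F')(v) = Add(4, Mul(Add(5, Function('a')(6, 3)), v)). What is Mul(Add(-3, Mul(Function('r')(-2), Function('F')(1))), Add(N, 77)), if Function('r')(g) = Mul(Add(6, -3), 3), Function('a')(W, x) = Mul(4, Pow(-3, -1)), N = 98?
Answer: 11550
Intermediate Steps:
Function('a')(W, x) = Rational(-4, 3) (Function('a')(W, x) = Mul(4, Rational(-1, 3)) = Rational(-4, 3))
Function('r')(g) = 9 (Function('r')(g) = Mul(3, 3) = 9)
Function('F')(v) = Add(4, Mul(Rational(11, 3), v)) (Function('F')(v) = Add(4, Mul(Add(5, Rational(-4, 3)), v)) = Add(4, Mul(Rational(11, 3), v)))
Mul(Add(-3, Mul(Function('r')(-2), Function('F')(1))), Add(N, 77)) = Mul(Add(-3, Mul(9, Add(4, Mul(Rational(11, 3), 1)))), Add(98, 77)) = Mul(Add(-3, Mul(9, Add(4, Rational(11, 3)))), 175) = Mul(Add(-3, Mul(9, Rational(23, 3))), 175) = Mul(Add(-3, 69), 175) = Mul(66, 175) = 11550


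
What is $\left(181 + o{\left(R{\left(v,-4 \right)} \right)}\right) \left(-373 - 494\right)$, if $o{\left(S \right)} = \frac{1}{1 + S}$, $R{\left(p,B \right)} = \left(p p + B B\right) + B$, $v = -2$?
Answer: $-156978$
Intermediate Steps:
$R{\left(p,B \right)} = B + B^{2} + p^{2}$ ($R{\left(p,B \right)} = \left(p^{2} + B^{2}\right) + B = \left(B^{2} + p^{2}\right) + B = B + B^{2} + p^{2}$)
$\left(181 + o{\left(R{\left(v,-4 \right)} \right)}\right) \left(-373 - 494\right) = \left(181 + \frac{1}{1 + \left(-4 + \left(-4\right)^{2} + \left(-2\right)^{2}\right)}\right) \left(-373 - 494\right) = \left(181 + \frac{1}{1 + \left(-4 + 16 + 4\right)}\right) \left(-867\right) = \left(181 + \frac{1}{1 + 16}\right) \left(-867\right) = \left(181 + \frac{1}{17}\right) \left(-867\right) = \frac{3078}{17} \left(-867\right) = -156978$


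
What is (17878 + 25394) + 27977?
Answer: 71249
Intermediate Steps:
(17878 + 25394) + 27977 = 43272 + 27977 = 71249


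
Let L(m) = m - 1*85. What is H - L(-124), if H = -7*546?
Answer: -3613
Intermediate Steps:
L(m) = -85 + m (L(m) = m - 85 = -85 + m)
H = -3822
H - L(-124) = -3822 - (-85 - 124) = -3822 - 1*(-209) = -3822 + 209 = -3613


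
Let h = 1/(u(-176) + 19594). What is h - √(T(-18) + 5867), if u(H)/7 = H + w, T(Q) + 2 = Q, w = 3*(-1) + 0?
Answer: 1/18341 - √5847 ≈ -76.466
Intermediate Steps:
w = -3 (w = -3 + 0 = -3)
T(Q) = -2 + Q
u(H) = -21 + 7*H (u(H) = 7*(H - 3) = 7*(-3 + H) = -21 + 7*H)
h = 1/18341 (h = 1/((-21 + 7*(-176)) + 19594) = 1/((-21 - 1232) + 19594) = 1/(-1253 + 19594) = 1/18341 ≈ 5.4523e-5)
h - √(T(-18) + 5867) = 1/18341 - √((-2 - 18) + 5867) = 1/18341 - √(-20 + 5867) = 1/18341 - √5847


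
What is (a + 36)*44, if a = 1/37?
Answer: 58652/37 ≈ 1585.2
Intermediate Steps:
a = 1/37 ≈ 0.027027
(a + 36)*44 = (1/37 + 36)*44 = (1333/37)*44 = 58652/37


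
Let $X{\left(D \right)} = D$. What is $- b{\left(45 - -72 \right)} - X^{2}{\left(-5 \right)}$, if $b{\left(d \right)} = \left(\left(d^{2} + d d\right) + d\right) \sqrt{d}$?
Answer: $-25 - 82485 \sqrt{13} \approx -2.9743 \cdot 10^{5}$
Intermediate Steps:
$b{\left(d \right)} = \sqrt{d} \left(d + 2 d^{2}\right)$ ($b{\left(d \right)} = \left(\left(d^{2} + d^{2}\right) + d\right) \sqrt{d} = \left(2 d^{2} + d\right) \sqrt{d} = \left(d + 2 d^{2}\right) \sqrt{d} = \sqrt{d} \left(d + 2 d^{2}\right)$)
$- b{\left(45 - -72 \right)} - X^{2}{\left(-5 \right)} = - \left(45 - -72\right)^{\frac{3}{2}} \left(1 + 2 \left(45 - -72\right)\right) - \left(-5\right)^{2} = - \left(45 + 72\right)^{\frac{3}{2}} \left(1 + 2 \left(45 + 72\right)\right) - 25 = - 117^{\frac{3}{2}} \left(1 + 2 \cdot 117\right) - 25 = - 351 \sqrt{13} \left(1 + 234\right) - 25 = - 351 \sqrt{13} \cdot 235 - 25 = - 82485 \sqrt{13} - 25 = -25 - 82485 \sqrt{13}$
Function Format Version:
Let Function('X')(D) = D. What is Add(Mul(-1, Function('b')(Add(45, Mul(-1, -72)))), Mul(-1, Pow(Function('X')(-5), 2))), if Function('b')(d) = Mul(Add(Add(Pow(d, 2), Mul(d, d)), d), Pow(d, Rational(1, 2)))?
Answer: Add(-25, Mul(-82485, Pow(13, Rational(1, 2)))) ≈ -2.9743e+5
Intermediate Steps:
Function('b')(d) = Mul(Pow(d, Rational(1, 2)), Add(d, Mul(2, Pow(d, 2)))) (Function('b')(d) = Mul(Add(Add(Pow(d, 2), Pow(d, 2)), d), Pow(d, Rational(1, 2))) = Mul(Add(Mul(2, Pow(d, 2)), d), Pow(d, Rational(1, 2))) = Mul(Add(d, Mul(2, Pow(d, 2))), Pow(d, Rational(1, 2))) = Mul(Pow(d, Rational(1, 2)), Add(d, Mul(2, Pow(d, 2)))))
Add(Mul(-1, Function('b')(Add(45, Mul(-1, -72)))), Mul(-1, Pow(Function('X')(-5), 2))) = Add(Mul(-1, Mul(Pow(Add(45, Mul(-1, -72)), Rational(3, 2)), Add(1, Mul(2, Add(45, Mul(-1, -72)))))), Mul(-1, Pow(-5, 2))) = Add(Mul(-1, Mul(Pow(Add(45, 72), Rational(3, 2)), Add(1, Mul(2, Add(45, 72))))), Mul(-1, 25)) = Add(Mul(-1, Mul(Pow(117, Rational(3, 2)), Add(1, Mul(2, 117)))), -25) = Add(Mul(-1, Mul(Mul(351, Pow(13, Rational(1, 2))), Add(1, 234))), -25) = Add(Mul(-1, Mul(Mul(351, Pow(13, Rational(1, 2))), 235)), -25) = Add(Mul(-1, Mul(82485, Pow(13, Rational(1, 2)))), -25) = Add(Mul(-82485, Pow(13, Rational(1, 2))), -25) = Add(-25, Mul(-82485, Pow(13, Rational(1, 2))))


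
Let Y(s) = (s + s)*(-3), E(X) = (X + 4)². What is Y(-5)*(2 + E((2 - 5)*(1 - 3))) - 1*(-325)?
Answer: 3385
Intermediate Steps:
E(X) = (4 + X)²
Y(s) = -6*s (Y(s) = (2*s)*(-3) = -6*s)
Y(-5)*(2 + E((2 - 5)*(1 - 3))) - 1*(-325) = (-6*(-5))*(2 + (4 + (2 - 5)*(1 - 3))²) - 1*(-325) = 30*(2 + (4 - 3*(-2))²) + 325 = 30*(2 + (4 + 6)²) + 325 = 30*(2 + 10²) + 325 = 30*(2 + 100) + 325 = 30*102 + 325 = 3060 + 325 = 3385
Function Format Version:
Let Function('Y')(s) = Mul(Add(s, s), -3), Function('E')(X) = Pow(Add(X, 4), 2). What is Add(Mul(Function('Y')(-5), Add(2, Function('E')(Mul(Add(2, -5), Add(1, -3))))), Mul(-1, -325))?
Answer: 3385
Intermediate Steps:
Function('E')(X) = Pow(Add(4, X), 2)
Function('Y')(s) = Mul(-6, s) (Function('Y')(s) = Mul(Mul(2, s), -3) = Mul(-6, s))
Add(Mul(Function('Y')(-5), Add(2, Function('E')(Mul(Add(2, -5), Add(1, -3))))), Mul(-1, -325)) = Add(Mul(Mul(-6, -5), Add(2, Pow(Add(4, Mul(Add(2, -5), Add(1, -3))), 2))), Mul(-1, -325)) = Add(Mul(30, Add(2, Pow(Add(4, Mul(-3, -2)), 2))), 325) = Add(Mul(30, Add(2, Pow(Add(4, 6), 2))), 325) = Add(Mul(30, Add(2, Pow(10, 2))), 325) = Add(Mul(30, Add(2, 100)), 325) = Add(Mul(30, 102), 325) = Add(3060, 325) = 3385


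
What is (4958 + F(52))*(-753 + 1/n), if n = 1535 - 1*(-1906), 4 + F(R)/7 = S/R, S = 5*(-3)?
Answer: -165993788840/44733 ≈ -3.7108e+6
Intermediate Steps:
S = -15
F(R) = -28 - 105/R (F(R) = -28 + 7*(-15/R) = -28 - 105/R)
n = 3441 (n = 1535 + 1906 = 3441)
(4958 + F(52))*(-753 + 1/n) = (4958 + (-28 - 105/52))*(-753 + 1/3441) = (4958 + (-28 - 105*1/52))*(-753 + 1/3441) = (4958 + (-28 - 105/52))*(-2591072/3441) = (4958 - 1561/52)*(-2591072/3441) = (256255/52)*(-2591072/3441) = -165993788840/44733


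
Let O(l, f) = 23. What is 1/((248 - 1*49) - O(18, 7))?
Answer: 1/176 ≈ 0.0056818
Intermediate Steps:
1/((248 - 1*49) - O(18, 7)) = 1/((248 - 1*49) - 1*23) = 1/((248 - 49) - 23) = 1/(199 - 23) = 1/176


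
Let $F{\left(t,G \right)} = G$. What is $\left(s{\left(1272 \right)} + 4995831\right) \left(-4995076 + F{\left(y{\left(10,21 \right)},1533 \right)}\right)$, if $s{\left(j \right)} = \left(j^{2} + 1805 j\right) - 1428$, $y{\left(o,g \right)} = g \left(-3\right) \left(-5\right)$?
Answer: $-44484213803421$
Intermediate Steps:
$y{\left(o,g \right)} = 15 g$ ($y{\left(o,g \right)} = - 3 g \left(-5\right) = 15 g$)
$s{\left(j \right)} = -1428 + j^{2} + 1805 j$
$\left(s{\left(1272 \right)} + 4995831\right) \left(-4995076 + F{\left(y{\left(10,21 \right)},1533 \right)}\right) = \left(\left(-1428 + 1272^{2} + 1805 \cdot 1272\right) + 4995831\right) \left(-4995076 + 1533\right) = \left(\left(-1428 + 1617984 + 2295960\right) + 4995831\right) \left(-4993543\right) = \left(3912516 + 4995831\right) \left(-4993543\right) = 8908347 \left(-4993543\right) = -44484213803421$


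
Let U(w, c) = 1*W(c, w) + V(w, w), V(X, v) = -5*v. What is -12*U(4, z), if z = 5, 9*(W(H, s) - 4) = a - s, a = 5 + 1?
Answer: 568/3 ≈ 189.33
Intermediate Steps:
a = 6
W(H, s) = 14/3 - s/9 (W(H, s) = 4 + (6 - s)/9 = 4 + (⅔ - s/9) = 14/3 - s/9)
U(w, c) = 14/3 - 46*w/9 (U(w, c) = 1*(14/3 - w/9) - 5*w = (14/3 - w/9) - 5*w = 14/3 - 46*w/9)
-12*U(4, z) = -12*(14/3 - 46/9*4) = -12*(14/3 - 184/9) = -12*(-142/9) = 568/3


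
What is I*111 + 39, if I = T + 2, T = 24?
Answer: 2925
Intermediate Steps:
I = 26 (I = 24 + 2 = 26)
I*111 + 39 = 26*111 + 39 = 2886 + 39 = 2925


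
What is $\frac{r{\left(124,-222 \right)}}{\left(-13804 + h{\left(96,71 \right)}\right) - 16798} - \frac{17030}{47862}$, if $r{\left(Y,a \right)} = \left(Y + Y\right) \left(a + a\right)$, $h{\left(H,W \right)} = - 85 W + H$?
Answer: $\frac{2323943657}{874462671} \approx 2.6576$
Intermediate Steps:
$h{\left(H,W \right)} = H - 85 W$
$r{\left(Y,a \right)} = 4 Y a$ ($r{\left(Y,a \right)} = 2 Y 2 a = 4 Y a$)
$\frac{r{\left(124,-222 \right)}}{\left(-13804 + h{\left(96,71 \right)}\right) - 16798} - \frac{17030}{47862} = \frac{4 \cdot 124 \left(-222\right)}{\left(-13804 + \left(96 - 6035\right)\right) - 16798} - \frac{17030}{47862} = - \frac{110112}{\left(-13804 + \left(96 - 6035\right)\right) - 16798} - \frac{8515}{23931} = - \frac{110112}{\left(-13804 - 5939\right) - 16798} - \frac{8515}{23931} = - \frac{110112}{-19743 - 16798} - \frac{8515}{23931} = - \frac{110112}{-36541} - \frac{8515}{23931} = \left(-110112\right) \left(- \frac{1}{36541}\right) - \frac{8515}{23931} = \frac{110112}{36541} - \frac{8515}{23931} = \frac{2323943657}{874462671}$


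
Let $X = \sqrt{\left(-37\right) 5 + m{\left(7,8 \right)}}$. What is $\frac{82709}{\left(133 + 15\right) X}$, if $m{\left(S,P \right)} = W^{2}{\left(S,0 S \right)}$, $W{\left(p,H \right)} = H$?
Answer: $- \frac{82709 i \sqrt{185}}{27380} \approx - 41.087 i$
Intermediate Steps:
$m{\left(S,P \right)} = 0$ ($m{\left(S,P \right)} = \left(0 S\right)^{2} = 0^{2} = 0$)
$X = i \sqrt{185}$ ($X = \sqrt{\left(-37\right) 5 + 0} = \sqrt{-185 + 0} = \sqrt{-185} = i \sqrt{185} \approx 13.601 i$)
$\frac{82709}{\left(133 + 15\right) X} = \frac{82709}{\left(133 + 15\right) i \sqrt{185}} = \frac{82709}{148 i \sqrt{185}} = 82709 \left(- \frac{i \sqrt{185}}{27380}\right) = - \frac{82709 i \sqrt{185}}{27380}$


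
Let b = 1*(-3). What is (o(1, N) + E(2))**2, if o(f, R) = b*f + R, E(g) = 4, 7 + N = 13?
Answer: 49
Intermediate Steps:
N = 6 (N = -7 + 13 = 6)
b = -3
o(f, R) = R - 3*f (o(f, R) = -3*f + R = R - 3*f)
(o(1, N) + E(2))**2 = ((6 - 3*1) + 4)**2 = ((6 - 3) + 4)**2 = (3 + 4)**2 = 7**2 = 49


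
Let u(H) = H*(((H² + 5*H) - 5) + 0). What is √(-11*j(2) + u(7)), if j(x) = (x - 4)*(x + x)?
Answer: √641 ≈ 25.318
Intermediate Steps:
j(x) = 2*x*(-4 + x) (j(x) = (-4 + x)*(2*x) = 2*x*(-4 + x))
u(H) = H*(-5 + H² + 5*H) (u(H) = H*((-5 + H² + 5*H) + 0) = H*(-5 + H² + 5*H))
√(-11*j(2) + u(7)) = √(-22*2*(-4 + 2) + 7*(-5 + 7² + 5*7)) = √(-22*2*(-2) + 7*(-5 + 49 + 35)) = √(-11*(-8) + 7*79) = √(88 + 553) = √641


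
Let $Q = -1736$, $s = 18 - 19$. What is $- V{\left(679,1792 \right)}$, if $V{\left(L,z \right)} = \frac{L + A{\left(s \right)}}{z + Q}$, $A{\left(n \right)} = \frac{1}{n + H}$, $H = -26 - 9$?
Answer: $- \frac{24443}{2016} \approx -12.124$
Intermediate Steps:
$H = -35$
$s = -1$ ($s = 18 - 19 = -1$)
$A{\left(n \right)} = \frac{1}{-35 + n}$ ($A{\left(n \right)} = \frac{1}{n - 35} = \frac{1}{-35 + n}$)
$V{\left(L,z \right)} = \frac{- \frac{1}{36} + L}{-1736 + z}$ ($V{\left(L,z \right)} = \frac{L + \frac{1}{-35 - 1}}{z - 1736} = \frac{L + \frac{1}{-36}}{-1736 + z} = \frac{L - \frac{1}{36}}{-1736 + z} = \frac{- \frac{1}{36} + L}{-1736 + z}$)
$- V{\left(679,1792 \right)} = - \frac{- \frac{1}{36} + 679}{-1736 + 1792} = - \frac{24443}{56 \cdot 36} = \left(-1\right) \frac{24443}{2016} = - \frac{24443}{2016}$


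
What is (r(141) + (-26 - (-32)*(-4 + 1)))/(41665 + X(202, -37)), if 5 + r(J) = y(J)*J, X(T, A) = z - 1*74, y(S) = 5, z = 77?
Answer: 289/20834 ≈ 0.013872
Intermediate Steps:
X(T, A) = 3 (X(T, A) = 77 - 1*74 = 77 - 74 = 3)
r(J) = -5 + 5*J
(r(141) + (-26 - (-32)*(-4 + 1)))/(41665 + X(202, -37)) = ((-5 + 5*141) + (-26 - (-32)*(-4 + 1)))/(41665 + 3) = ((-5 + 705) + (-26 - (-32)*(-3)))/41668 = (700 + (-26 - 8*12))*(1/41668) = (700 + (-26 - 96))*(1/41668) = (700 - 122)*(1/41668) = 578*(1/41668) = 289/20834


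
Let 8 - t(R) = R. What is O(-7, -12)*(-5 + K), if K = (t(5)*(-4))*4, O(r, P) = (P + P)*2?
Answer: 2544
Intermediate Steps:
O(r, P) = 4*P (O(r, P) = (2*P)*2 = 4*P)
t(R) = 8 - R
K = -48 (K = ((8 - 1*5)*(-4))*4 = ((8 - 5)*(-4))*4 = (3*(-4))*4 = -12*4 = -48)
O(-7, -12)*(-5 + K) = (4*(-12))*(-5 - 48) = -48*(-53) = 2544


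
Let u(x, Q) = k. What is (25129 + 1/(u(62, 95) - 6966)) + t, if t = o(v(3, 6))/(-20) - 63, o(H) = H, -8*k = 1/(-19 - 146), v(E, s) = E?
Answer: 4609669445323/183902380 ≈ 25066.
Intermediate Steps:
k = 1/1320 (k = -1/(8*(-19 - 146)) = -⅛/(-165) = -⅛*(-1/165) = 1/1320 ≈ 0.00075758)
u(x, Q) = 1/1320
t = -1263/20 (t = 3/(-20) - 63 = -1/20*3 - 63 = -3/20 - 63 = -1263/20 ≈ -63.150)
(25129 + 1/(u(62, 95) - 6966)) + t = (25129 + 1/(1/1320 - 6966)) - 1263/20 = (25129 + 1/(-9195119/1320)) - 1263/20 = (25129 - 1320/9195119) - 1263/20 = 231064144031/9195119 - 1263/20 = 4609669445323/183902380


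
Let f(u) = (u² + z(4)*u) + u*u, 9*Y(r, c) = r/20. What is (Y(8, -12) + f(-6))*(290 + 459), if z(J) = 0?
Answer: 2428258/45 ≈ 53961.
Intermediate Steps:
Y(r, c) = r/180 (Y(r, c) = (r/20)/9 = r/180)
f(u) = 2*u² (f(u) = (u² + 0*u) + u*u = (u² + 0) + u² = u² + u² = 2*u²)
(Y(8, -12) + f(-6))*(290 + 459) = ((1/180)*8 + 2*(-6)²)*(290 + 459) = (2/45 + 2*36)*749 = (2/45 + 72)*749 = (3242/45)*749 = 2428258/45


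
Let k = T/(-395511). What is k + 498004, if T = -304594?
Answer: 196966364638/395511 ≈ 4.9801e+5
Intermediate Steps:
k = 304594/395511 (k = -304594/(-395511) = -304594*(-1/395511) = 304594/395511 ≈ 0.77013)
k + 498004 = 304594/395511 + 498004 = 196966364638/395511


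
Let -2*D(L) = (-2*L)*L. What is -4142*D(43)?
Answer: -7658558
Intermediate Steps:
D(L) = L**2 (D(L) = -(-2*L)*L/2 = -(-1)*L**2 = L**2)
-4142*D(43) = -4142*43**2 = -4142*1849 = -7658558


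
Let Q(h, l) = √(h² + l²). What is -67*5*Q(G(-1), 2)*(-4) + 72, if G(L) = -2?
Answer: 72 + 2680*√2 ≈ 3862.1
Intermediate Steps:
-67*5*Q(G(-1), 2)*(-4) + 72 = -67*5*√((-2)² + 2²)*(-4) + 72 = -67*5*√(4 + 4)*(-4) + 72 = -67*5*√8*(-4) + 72 = -67*5*(2*√2)*(-4) + 72 = -67*10*√2*(-4) + 72 = -(-2680)*√2 + 72 = 2680*√2 + 72 = 72 + 2680*√2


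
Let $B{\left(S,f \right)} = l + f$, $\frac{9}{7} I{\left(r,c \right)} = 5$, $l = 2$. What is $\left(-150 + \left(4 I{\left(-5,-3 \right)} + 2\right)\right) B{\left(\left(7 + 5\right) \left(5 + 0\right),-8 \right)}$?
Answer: $\frac{2384}{3} \approx 794.67$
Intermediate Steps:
$I{\left(r,c \right)} = \frac{35}{9}$ ($I{\left(r,c \right)} = \frac{7}{9} \cdot 5 = \frac{35}{9}$)
$B{\left(S,f \right)} = 2 + f$
$\left(-150 + \left(4 I{\left(-5,-3 \right)} + 2\right)\right) B{\left(\left(7 + 5\right) \left(5 + 0\right),-8 \right)} = \left(-150 + \left(4 \cdot \frac{35}{9} + 2\right)\right) \left(2 - 8\right) = \left(-150 + \left(\frac{140}{9} + 2\right)\right) \left(-6\right) = \left(-150 + \frac{158}{9}\right) \left(-6\right) = \left(- \frac{1192}{9}\right) \left(-6\right) = \frac{2384}{3}$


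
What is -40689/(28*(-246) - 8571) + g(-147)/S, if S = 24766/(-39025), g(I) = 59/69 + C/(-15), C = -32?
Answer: -2612681759/1257960666 ≈ -2.0769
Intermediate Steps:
g(I) = 1031/345 (g(I) = 59/69 - 32/(-15) = 59*(1/69) - 32*(-1/15) = 59/69 + 32/15 = 1031/345)
S = -3538/5575 (S = 24766*(-1/39025) = -3538/5575 ≈ -0.63462)
-40689/(28*(-246) - 8571) + g(-147)/S = -40689/(28*(-246) - 8571) + 1031/(345*(-3538/5575)) = -40689/(-6888 - 8571) + (1031/345)*(-5575/3538) = -40689/(-15459) - 1149565/244122 = -40689*(-1/15459) - 1149565/244122 = 13563/5153 - 1149565/244122 = -2612681759/1257960666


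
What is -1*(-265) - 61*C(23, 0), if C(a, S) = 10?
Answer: -345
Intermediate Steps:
-1*(-265) - 61*C(23, 0) = -1*(-265) - 61*10 = 265 - 610 = -345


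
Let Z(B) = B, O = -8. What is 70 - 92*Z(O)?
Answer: 806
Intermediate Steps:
70 - 92*Z(O) = 70 - 92*(-8) = 70 + 736 = 806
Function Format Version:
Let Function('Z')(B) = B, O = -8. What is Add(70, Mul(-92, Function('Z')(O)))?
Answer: 806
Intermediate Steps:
Add(70, Mul(-92, Function('Z')(O))) = Add(70, Mul(-92, -8)) = Add(70, 736) = 806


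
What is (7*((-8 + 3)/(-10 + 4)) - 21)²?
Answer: 8281/36 ≈ 230.03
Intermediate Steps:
(7*((-8 + 3)/(-10 + 4)) - 21)² = (7*(-5/(-6)) - 21)² = (7*(-5*(-⅙)) - 21)² = (7*(⅚) - 21)² = (35/6 - 21)² = (-91/6)² = 8281/36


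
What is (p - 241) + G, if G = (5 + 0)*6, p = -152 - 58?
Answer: -421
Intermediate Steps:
p = -210
G = 30 (G = 5*6 = 30)
(p - 241) + G = (-210 - 241) + 30 = -451 + 30 = -421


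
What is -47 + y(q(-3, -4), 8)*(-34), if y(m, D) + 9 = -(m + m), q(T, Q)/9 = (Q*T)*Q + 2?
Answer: -27893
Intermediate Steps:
q(T, Q) = 18 + 9*T*Q**2 (q(T, Q) = 9*((Q*T)*Q + 2) = 9*(T*Q**2 + 2) = 9*(2 + T*Q**2) = 18 + 9*T*Q**2)
y(m, D) = -9 - 2*m (y(m, D) = -9 - (m + m) = -9 - 2*m)
-47 + y(q(-3, -4), 8)*(-34) = -47 + (-9 - 2*(18 + 9*(-3)*(-4)**2))*(-34) = -47 + (-9 - 2*(18 + 9*(-3)*16))*(-34) = -47 + (-9 - 2*(18 - 432))*(-34) = -47 + (-9 - 2*(-414))*(-34) = -47 + (-9 + 828)*(-34) = -47 + 819*(-34) = -47 - 27846 = -27893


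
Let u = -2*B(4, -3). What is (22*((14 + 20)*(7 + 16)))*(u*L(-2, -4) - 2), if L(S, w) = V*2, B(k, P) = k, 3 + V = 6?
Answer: -860200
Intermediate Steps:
V = 3 (V = -3 + 6 = 3)
L(S, w) = 6 (L(S, w) = 3*2 = 6)
u = -8 (u = -2*4 = -8)
(22*((14 + 20)*(7 + 16)))*(u*L(-2, -4) - 2) = (22*((14 + 20)*(7 + 16)))*(-8*6 - 2) = (22*(34*23))*(-48 - 2) = (22*782)*(-50) = 17204*(-50) = -860200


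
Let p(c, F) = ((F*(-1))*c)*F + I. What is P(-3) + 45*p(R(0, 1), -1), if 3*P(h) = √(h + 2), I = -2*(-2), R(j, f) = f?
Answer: 135 + I/3 ≈ 135.0 + 0.33333*I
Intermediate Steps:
I = 4
p(c, F) = 4 - c*F² (p(c, F) = ((F*(-1))*c)*F + 4 = ((-F)*c)*F + 4 = (-F*c)*F + 4 = -c*F² + 4 = 4 - c*F²)
P(h) = √(2 + h)/3 (P(h) = √(h + 2)/3 = √(2 + h)/3)
P(-3) + 45*p(R(0, 1), -1) = √(2 - 3)/3 + 45*(4 - 1*1*(-1)²) = √(-1)/3 + 45*(4 - 1*1*1) = I/3 + 45*(4 - 1) = I/3 + 45*3 = I/3 + 135 = 135 + I/3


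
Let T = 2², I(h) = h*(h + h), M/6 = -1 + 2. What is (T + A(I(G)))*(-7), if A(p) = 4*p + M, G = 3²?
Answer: -4606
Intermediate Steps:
G = 9
M = 6 (M = 6*(-1 + 2) = 6*1 = 6)
I(h) = 2*h² (I(h) = h*(2*h) = 2*h²)
A(p) = 6 + 4*p (A(p) = 4*p + 6 = 6 + 4*p)
T = 4
(T + A(I(G)))*(-7) = (4 + (6 + 4*(2*9²)))*(-7) = (4 + (6 + 4*(2*81)))*(-7) = (4 + (6 + 4*162))*(-7) = (4 + (6 + 648))*(-7) = (4 + 654)*(-7) = 658*(-7) = -4606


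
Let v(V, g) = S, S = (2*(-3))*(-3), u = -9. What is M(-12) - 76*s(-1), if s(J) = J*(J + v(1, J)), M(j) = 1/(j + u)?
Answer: 27131/21 ≈ 1292.0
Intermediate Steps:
S = 18 (S = -6*(-3) = 18)
M(j) = 1/(-9 + j) (M(j) = 1/(j - 9) = 1/(-9 + j))
v(V, g) = 18
s(J) = J*(18 + J) (s(J) = J*(J + 18) = J*(18 + J))
M(-12) - 76*s(-1) = 1/(-9 - 12) - (-76)*(18 - 1) = 1/(-21) - (-76)*17 = -1/21 - 76*(-17) = -1/21 + 1292 = 27131/21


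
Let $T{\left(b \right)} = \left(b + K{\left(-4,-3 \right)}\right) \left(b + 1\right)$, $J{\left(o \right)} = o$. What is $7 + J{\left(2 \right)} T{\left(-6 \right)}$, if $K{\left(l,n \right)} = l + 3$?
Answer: $77$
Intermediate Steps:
$K{\left(l,n \right)} = 3 + l$
$T{\left(b \right)} = \left(1 + b\right) \left(-1 + b\right)$ ($T{\left(b \right)} = \left(b + \left(3 - 4\right)\right) \left(b + 1\right) = \left(b - 1\right) \left(1 + b\right) = \left(-1 + b\right) \left(1 + b\right) = \left(1 + b\right) \left(-1 + b\right)$)
$7 + J{\left(2 \right)} T{\left(-6 \right)} = 7 + 2 \left(-1 + \left(-6\right)^{2}\right) = 7 + 2 \left(-1 + 36\right) = 7 + 2 \cdot 35 = 7 + 70 = 77$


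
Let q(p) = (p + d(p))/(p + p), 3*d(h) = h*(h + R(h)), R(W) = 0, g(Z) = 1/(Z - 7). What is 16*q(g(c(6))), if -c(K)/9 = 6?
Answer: 1456/183 ≈ 7.9563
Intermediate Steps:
c(K) = -54 (c(K) = -9*6 = -54)
g(Z) = 1/(-7 + Z)
d(h) = h**2/3 (d(h) = (h*(h + 0))/3 = (h*h)/3 = h**2/3)
q(p) = (p + p**2/3)/(2*p) (q(p) = (p + p**2/3)/(p + p) = (p + p**2/3)/((2*p)) = (p + p**2/3)*(1/(2*p)) = (p + p**2/3)/(2*p))
16*q(g(c(6))) = 16*(1/2 + 1/(6*(-7 - 54))) = 16*(1/2 + (1/6)/(-61)) = 16*(1/2 + (1/6)*(-1/61)) = 16*(1/2 - 1/366) = 16*(91/183) = 1456/183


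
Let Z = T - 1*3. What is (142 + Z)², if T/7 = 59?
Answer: 304704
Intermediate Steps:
T = 413 (T = 7*59 = 413)
Z = 410 (Z = 413 - 1*3 = 413 - 3 = 410)
(142 + Z)² = (142 + 410)² = 552² = 304704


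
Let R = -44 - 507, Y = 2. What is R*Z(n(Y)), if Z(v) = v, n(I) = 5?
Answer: -2755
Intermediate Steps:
R = -551
R*Z(n(Y)) = -551*5 = -2755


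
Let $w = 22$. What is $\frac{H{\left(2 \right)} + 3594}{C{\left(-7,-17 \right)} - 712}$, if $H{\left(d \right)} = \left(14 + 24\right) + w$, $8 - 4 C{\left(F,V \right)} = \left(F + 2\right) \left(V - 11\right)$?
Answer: $- \frac{3654}{745} \approx -4.9047$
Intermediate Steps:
$C{\left(F,V \right)} = 2 - \frac{\left(-11 + V\right) \left(2 + F\right)}{4}$ ($C{\left(F,V \right)} = 2 - \frac{\left(F + 2\right) \left(V - 11\right)}{4} = 2 - \frac{\left(2 + F\right) \left(-11 + V\right)}{4} = 2 - \frac{\left(-11 + V\right) \left(2 + F\right)}{4}$)
$H{\left(d \right)} = 60$ ($H{\left(d \right)} = \left(14 + 24\right) + 22 = 38 + 22 = 60$)
$\frac{H{\left(2 \right)} + 3594}{C{\left(-7,-17 \right)} - 712} = \frac{60 + 3594}{\left(\frac{15}{2} - - \frac{17}{2} + \frac{11}{4} \left(-7\right) - \left(- \frac{7}{4}\right) \left(-17\right)\right) - 712} = \frac{3654}{\left(\frac{15}{2} + \frac{17}{2} - \frac{77}{4} - \frac{119}{4}\right) - 712} = \frac{3654}{-33 - 712} = \frac{3654}{-745} = 3654 \left(- \frac{1}{745}\right) = - \frac{3654}{745}$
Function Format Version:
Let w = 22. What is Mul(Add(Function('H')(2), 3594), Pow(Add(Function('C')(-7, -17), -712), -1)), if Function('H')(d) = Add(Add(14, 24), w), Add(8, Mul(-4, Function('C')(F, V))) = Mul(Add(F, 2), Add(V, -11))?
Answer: Rational(-3654, 745) ≈ -4.9047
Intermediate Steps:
Function('C')(F, V) = Add(2, Mul(Rational(-1, 4), Add(-11, V), Add(2, F))) (Function('C')(F, V) = Add(2, Mul(Rational(-1, 4), Mul(Add(F, 2), Add(V, -11)))) = Add(2, Mul(Rational(-1, 4), Mul(Add(2, F), Add(-11, V)))) = Add(2, Mul(Rational(-1, 4), Mul(Add(-11, V), Add(2, F)))) = Add(2, Mul(Rational(-1, 4), Add(-11, V), Add(2, F))))
Function('H')(d) = 60 (Function('H')(d) = Add(Add(14, 24), 22) = Add(38, 22) = 60)
Mul(Add(Function('H')(2), 3594), Pow(Add(Function('C')(-7, -17), -712), -1)) = Mul(Add(60, 3594), Pow(Add(Add(Rational(15, 2), Mul(Rational(-1, 2), -17), Mul(Rational(11, 4), -7), Mul(Rational(-1, 4), -7, -17)), -712), -1)) = Mul(3654, Pow(Add(Add(Rational(15, 2), Rational(17, 2), Rational(-77, 4), Rational(-119, 4)), -712), -1)) = Mul(3654, Pow(Add(-33, -712), -1)) = Mul(3654, Pow(-745, -1)) = Mul(3654, Rational(-1, 745)) = Rational(-3654, 745)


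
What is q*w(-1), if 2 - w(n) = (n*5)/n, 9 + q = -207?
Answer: 648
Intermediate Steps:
q = -216 (q = -9 - 207 = -216)
w(n) = -3 (w(n) = 2 - n*5/n = 2 - 5*n/n = 2 - 1*5 = 2 - 5 = -3)
q*w(-1) = -216*(-3) = 648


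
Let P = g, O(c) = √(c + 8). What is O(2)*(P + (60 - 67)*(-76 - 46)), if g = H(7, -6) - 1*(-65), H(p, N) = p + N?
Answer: 920*√10 ≈ 2909.3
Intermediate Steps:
H(p, N) = N + p
O(c) = √(8 + c)
g = 66 (g = (-6 + 7) - 1*(-65) = 1 + 65 = 66)
P = 66
O(2)*(P + (60 - 67)*(-76 - 46)) = √(8 + 2)*(66 + (60 - 67)*(-76 - 46)) = √10*(66 - 7*(-122)) = √10*(66 + 854) = √10*920 = 920*√10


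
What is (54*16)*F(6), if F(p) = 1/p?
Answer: 144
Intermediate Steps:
F(p) = 1/p
(54*16)*F(6) = (54*16)/6 = 864*(⅙) = 144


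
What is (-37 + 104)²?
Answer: 4489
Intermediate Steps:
(-37 + 104)² = 67² = 4489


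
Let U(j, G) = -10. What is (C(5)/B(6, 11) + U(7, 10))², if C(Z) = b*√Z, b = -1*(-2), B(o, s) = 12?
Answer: (60 - √5)²/36 ≈ 92.685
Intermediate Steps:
b = 2
C(Z) = 2*√Z
(C(5)/B(6, 11) + U(7, 10))² = ((2*√5)/12 - 10)² = ((2*√5)*(1/12) - 10)² = (√5/6 - 10)² = (-10 + √5/6)²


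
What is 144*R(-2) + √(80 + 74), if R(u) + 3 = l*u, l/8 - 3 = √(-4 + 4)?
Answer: -7344 + √154 ≈ -7331.6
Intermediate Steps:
l = 24 (l = 24 + 8*√(-4 + 4) = 24 + 8*√0 = 24 + 8*0 = 24 + 0 = 24)
R(u) = -3 + 24*u
144*R(-2) + √(80 + 74) = 144*(-3 + 24*(-2)) + √(80 + 74) = 144*(-3 - 48) + √154 = 144*(-51) + √154 = -7344 + √154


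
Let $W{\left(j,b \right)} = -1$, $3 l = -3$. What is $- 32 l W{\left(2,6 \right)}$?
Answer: $-32$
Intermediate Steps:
$l = -1$ ($l = \frac{1}{3} \left(-3\right) = -1$)
$- 32 l W{\left(2,6 \right)} = \left(-32\right) \left(-1\right) \left(-1\right) = 32 \left(-1\right) = -32$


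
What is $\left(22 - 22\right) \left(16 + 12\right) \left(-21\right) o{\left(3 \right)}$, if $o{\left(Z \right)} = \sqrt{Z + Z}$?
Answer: $0$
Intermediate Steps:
$o{\left(Z \right)} = \sqrt{2} \sqrt{Z}$ ($o{\left(Z \right)} = \sqrt{2 Z} = \sqrt{2} \sqrt{Z}$)
$\left(22 - 22\right) \left(16 + 12\right) \left(-21\right) o{\left(3 \right)} = \left(22 - 22\right) \left(16 + 12\right) \left(-21\right) \sqrt{2} \sqrt{3} = 0 \cdot 28 \left(-21\right) \sqrt{6} = 0 \left(-21\right) \sqrt{6} = 0 \sqrt{6} = 0$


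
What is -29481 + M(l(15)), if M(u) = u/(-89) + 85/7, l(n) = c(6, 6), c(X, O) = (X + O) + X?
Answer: -18359224/623 ≈ -29469.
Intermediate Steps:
c(X, O) = O + 2*X (c(X, O) = (O + X) + X = O + 2*X)
l(n) = 18 (l(n) = 6 + 2*6 = 6 + 12 = 18)
M(u) = 85/7 - u/89 (M(u) = u*(-1/89) + 85*(⅐) = -u/89 + 85/7 = 85/7 - u/89)
-29481 + M(l(15)) = -29481 + (85/7 - 1/89*18) = -29481 + (85/7 - 18/89) = -29481 + 7439/623 = -18359224/623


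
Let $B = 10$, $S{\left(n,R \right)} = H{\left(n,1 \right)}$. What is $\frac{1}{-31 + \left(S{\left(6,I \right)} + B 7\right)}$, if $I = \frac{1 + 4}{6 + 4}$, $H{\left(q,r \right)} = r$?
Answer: $\frac{1}{40} \approx 0.025$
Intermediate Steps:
$I = \frac{1}{2}$ ($I = \frac{5}{10} = 5 \cdot \frac{1}{10} = \frac{1}{2} \approx 0.5$)
$S{\left(n,R \right)} = 1$
$\frac{1}{-31 + \left(S{\left(6,I \right)} + B 7\right)} = \frac{1}{-31 + \left(1 + 10 \cdot 7\right)} = \frac{1}{-31 + \left(1 + 70\right)} = \frac{1}{-31 + 71} = \frac{1}{40}$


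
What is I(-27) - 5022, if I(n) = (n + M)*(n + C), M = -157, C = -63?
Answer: 11538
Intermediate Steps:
I(n) = (-157 + n)*(-63 + n) (I(n) = (n - 157)*(n - 63) = (-157 + n)*(-63 + n))
I(-27) - 5022 = (9891 + (-27)² - 220*(-27)) - 5022 = (9891 + 729 + 5940) - 5022 = 16560 - 5022 = 11538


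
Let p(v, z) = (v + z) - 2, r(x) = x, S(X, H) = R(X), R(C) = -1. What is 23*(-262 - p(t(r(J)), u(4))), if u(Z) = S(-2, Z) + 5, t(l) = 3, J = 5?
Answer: -6141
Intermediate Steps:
S(X, H) = -1
u(Z) = 4 (u(Z) = -1 + 5 = 4)
p(v, z) = -2 + v + z
23*(-262 - p(t(r(J)), u(4))) = 23*(-262 - (-2 + 3 + 4)) = 23*(-262 - 1*5) = 23*(-262 - 5) = 23*(-267) = -6141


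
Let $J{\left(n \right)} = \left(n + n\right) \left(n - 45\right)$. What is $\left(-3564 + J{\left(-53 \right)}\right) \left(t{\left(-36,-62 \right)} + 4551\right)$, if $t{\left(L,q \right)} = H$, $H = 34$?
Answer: $31288040$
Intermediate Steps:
$J{\left(n \right)} = 2 n \left(-45 + n\right)$
$t{\left(L,q \right)} = 34$
$\left(-3564 + J{\left(-53 \right)}\right) \left(t{\left(-36,-62 \right)} + 4551\right) = \left(-3564 + 2 \left(-53\right) \left(-45 - 53\right)\right) \left(34 + 4551\right) = \left(-3564 + 2 \left(-53\right) \left(-98\right)\right) 4585 = \left(-3564 + 10388\right) 4585 = 6824 \cdot 4585 = 31288040$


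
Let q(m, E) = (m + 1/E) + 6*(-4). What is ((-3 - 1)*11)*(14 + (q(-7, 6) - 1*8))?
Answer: 3278/3 ≈ 1092.7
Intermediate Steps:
q(m, E) = -24 + m + 1/E (q(m, E) = (m + 1/E) - 24 = -24 + m + 1/E)
((-3 - 1)*11)*(14 + (q(-7, 6) - 1*8)) = ((-3 - 1)*11)*(14 + ((-24 - 7 + 1/6) - 1*8)) = (-4*11)*(14 + ((-24 - 7 + 1/6) - 8)) = -44*(14 + (-185/6 - 8)) = -44*(14 - 233/6) = -44*(-149/6) = 3278/3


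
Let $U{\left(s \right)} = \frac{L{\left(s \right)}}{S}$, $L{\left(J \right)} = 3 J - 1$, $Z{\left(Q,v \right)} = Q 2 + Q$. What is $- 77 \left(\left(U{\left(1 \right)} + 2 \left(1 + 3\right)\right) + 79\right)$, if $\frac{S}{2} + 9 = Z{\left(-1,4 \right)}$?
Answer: $- \frac{80311}{12} \approx -6692.6$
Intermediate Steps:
$Z{\left(Q,v \right)} = 3 Q$ ($Z{\left(Q,v \right)} = 2 Q + Q = 3 Q$)
$S = -24$ ($S = -18 + 2 \cdot 3 \left(-1\right) = -18 + 2 \left(-3\right) = -18 - 6 = -24$)
$L{\left(J \right)} = -1 + 3 J$
$U{\left(s \right)} = \frac{1}{24} - \frac{s}{8}$ ($U{\left(s \right)} = \frac{-1 + 3 s}{-24} = \left(-1 + 3 s\right) \left(- \frac{1}{24}\right) = \frac{1}{24} - \frac{s}{8}$)
$- 77 \left(\left(U{\left(1 \right)} + 2 \left(1 + 3\right)\right) + 79\right) = - 77 \left(\left(\left(\frac{1}{24} - \frac{1}{8}\right) + 2 \left(1 + 3\right)\right) + 79\right) = - 77 \left(\left(\left(\frac{1}{24} - \frac{1}{8}\right) + 2 \cdot 4\right) + 79\right) = - 77 \left(\left(- \frac{1}{12} + 8\right) + 79\right) = - 77 \left(\frac{95}{12} + 79\right) = \left(-77\right) \frac{1043}{12} = - \frac{80311}{12}$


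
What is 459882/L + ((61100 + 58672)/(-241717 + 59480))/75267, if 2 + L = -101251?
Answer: -233627868022422/51438145094281 ≈ -4.5419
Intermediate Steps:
L = -101253 (L = -2 - 101251 = -101253)
459882/L + ((61100 + 58672)/(-241717 + 59480))/75267 = 459882/(-101253) + ((61100 + 58672)/(-241717 + 59480))/75267 = 459882*(-1/101253) + (119772/(-182237))*(1/75267) = -153294/33751 + (119772*(-1/182237))*(1/75267) = -153294/33751 - 119772/182237*1/75267 = -153294/33751 - 13308/1524048031 = -233627868022422/51438145094281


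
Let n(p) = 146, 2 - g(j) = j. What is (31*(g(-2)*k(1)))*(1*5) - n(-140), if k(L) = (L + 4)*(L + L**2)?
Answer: 6054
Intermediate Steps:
g(j) = 2 - j
k(L) = (4 + L)*(L + L**2)
(31*(g(-2)*k(1)))*(1*5) - n(-140) = (31*((2 - 1*(-2))*(1*(4 + 1**2 + 5*1))))*(1*5) - 1*146 = (31*((2 + 2)*(1*(4 + 1 + 5))))*5 - 146 = (31*(4*(1*10)))*5 - 146 = (31*(4*10))*5 - 146 = (31*40)*5 - 146 = 1240*5 - 146 = 6200 - 146 = 6054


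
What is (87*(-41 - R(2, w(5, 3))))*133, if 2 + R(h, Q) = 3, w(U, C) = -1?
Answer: -485982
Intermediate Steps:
R(h, Q) = 1 (R(h, Q) = -2 + 3 = 1)
(87*(-41 - R(2, w(5, 3))))*133 = (87*(-41 - 1*1))*133 = (87*(-41 - 1))*133 = (87*(-42))*133 = -3654*133 = -485982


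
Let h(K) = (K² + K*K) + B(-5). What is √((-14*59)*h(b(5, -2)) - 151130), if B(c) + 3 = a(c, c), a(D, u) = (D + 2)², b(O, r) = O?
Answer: I*√197386 ≈ 444.28*I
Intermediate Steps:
a(D, u) = (2 + D)²
B(c) = -3 + (2 + c)²
h(K) = 6 + 2*K² (h(K) = (K² + K*K) + (-3 + (2 - 5)²) = (K² + K²) + (-3 + (-3)²) = 2*K² + (-3 + 9) = 2*K² + 6 = 6 + 2*K²)
√((-14*59)*h(b(5, -2)) - 151130) = √((-14*59)*(6 + 2*5²) - 151130) = √(-826*(6 + 2*25) - 151130) = √(-826*(6 + 50) - 151130) = √(-826*56 - 151130) = √(-46256 - 151130) = √(-197386) = I*√197386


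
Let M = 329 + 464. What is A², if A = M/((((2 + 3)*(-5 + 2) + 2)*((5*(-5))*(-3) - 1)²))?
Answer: 3721/29986576 ≈ 0.00012409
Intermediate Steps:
M = 793
A = -61/5476 (A = 793/((((2 + 3)*(-5 + 2) + 2)*((5*(-5))*(-3) - 1)²)) = 793/(((5*(-3) + 2)*(-25*(-3) - 1)²)) = 793/(((-15 + 2)*(75 - 1)²)) = 793/((-13*74²)) = 793/((-13*5476)) = 793/(-71188) = 793*(-1/71188) = -61/5476 ≈ -0.011140)
A² = (-61/5476)² = 3721/29986576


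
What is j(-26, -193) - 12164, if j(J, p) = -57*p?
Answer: -1163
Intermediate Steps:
j(-26, -193) - 12164 = -57*(-193) - 12164 = 11001 - 12164 = -1163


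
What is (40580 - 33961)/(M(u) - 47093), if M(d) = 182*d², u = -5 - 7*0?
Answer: -6619/42543 ≈ -0.15558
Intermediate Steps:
u = -5 (u = -5 + 0 = -5)
(40580 - 33961)/(M(u) - 47093) = (40580 - 33961)/(182*(-5)² - 47093) = 6619/(182*25 - 47093) = 6619/(4550 - 47093) = 6619/(-42543) = 6619*(-1/42543) = -6619/42543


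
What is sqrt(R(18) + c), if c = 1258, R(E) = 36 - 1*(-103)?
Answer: sqrt(1397) ≈ 37.376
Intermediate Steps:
R(E) = 139 (R(E) = 36 + 103 = 139)
sqrt(R(18) + c) = sqrt(139 + 1258) = sqrt(1397)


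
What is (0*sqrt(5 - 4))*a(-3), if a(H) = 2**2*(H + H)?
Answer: 0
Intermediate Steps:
a(H) = 8*H (a(H) = 4*(2*H) = 8*H)
(0*sqrt(5 - 4))*a(-3) = (0*sqrt(5 - 4))*(8*(-3)) = (0*sqrt(1))*(-24) = (0*1)*(-24) = 0*(-24) = 0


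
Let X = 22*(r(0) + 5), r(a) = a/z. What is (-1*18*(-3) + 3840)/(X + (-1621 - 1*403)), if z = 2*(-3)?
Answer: -59/29 ≈ -2.0345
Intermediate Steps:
z = -6
r(a) = -a/6 (r(a) = a/(-6) = a*(-⅙) = -a/6)
X = 110 (X = 22*(-⅙*0 + 5) = 22*(0 + 5) = 22*5 = 110)
(-1*18*(-3) + 3840)/(X + (-1621 - 1*403)) = (-1*18*(-3) + 3840)/(110 + (-1621 - 1*403)) = (-18*(-3) + 3840)/(110 + (-1621 - 403)) = (54 + 3840)/(110 - 2024) = 3894/(-1914) = 3894*(-1/1914) = -59/29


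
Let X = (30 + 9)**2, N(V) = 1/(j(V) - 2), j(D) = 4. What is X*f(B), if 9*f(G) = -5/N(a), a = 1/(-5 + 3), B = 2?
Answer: -1690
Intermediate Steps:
a = -1/2 (a = 1/(-2) = -1/2 ≈ -0.50000)
N(V) = 1/2 (N(V) = 1/(4 - 2) = 1/2)
f(G) = -10/9 (f(G) = (-5/1/2)/9 = (-5*2)/9 = (1/9)*(-10) = -10/9)
X = 1521 (X = 39**2 = 1521)
X*f(B) = 1521*(-10/9) = -1690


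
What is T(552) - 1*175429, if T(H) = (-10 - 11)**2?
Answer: -174988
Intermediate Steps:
T(H) = 441 (T(H) = (-21)**2 = 441)
T(552) - 1*175429 = 441 - 1*175429 = 441 - 175429 = -174988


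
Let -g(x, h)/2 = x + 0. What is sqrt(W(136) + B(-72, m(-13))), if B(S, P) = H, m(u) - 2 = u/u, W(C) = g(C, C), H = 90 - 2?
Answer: 2*I*sqrt(46) ≈ 13.565*I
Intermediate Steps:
H = 88
g(x, h) = -2*x (g(x, h) = -2*(x + 0) = -2*x)
W(C) = -2*C
m(u) = 3 (m(u) = 2 + u/u = 2 + 1 = 3)
B(S, P) = 88
sqrt(W(136) + B(-72, m(-13))) = sqrt(-2*136 + 88) = sqrt(-272 + 88) = sqrt(-184) = 2*I*sqrt(46)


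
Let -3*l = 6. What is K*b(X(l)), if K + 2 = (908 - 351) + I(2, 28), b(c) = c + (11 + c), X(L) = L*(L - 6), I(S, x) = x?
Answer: 25069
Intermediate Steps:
l = -2 (l = -⅓*6 = -2)
X(L) = L*(-6 + L)
b(c) = 11 + 2*c
K = 583 (K = -2 + ((908 - 351) + 28) = -2 + (557 + 28) = -2 + 585 = 583)
K*b(X(l)) = 583*(11 + 2*(-2*(-6 - 2))) = 583*(11 + 2*(-2*(-8))) = 583*(11 + 2*16) = 583*(11 + 32) = 583*43 = 25069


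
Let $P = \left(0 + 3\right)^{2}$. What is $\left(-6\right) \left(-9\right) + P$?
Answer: $63$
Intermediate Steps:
$P = 9$ ($P = 3^{2} = 9$)
$\left(-6\right) \left(-9\right) + P = \left(-6\right) \left(-9\right) + 9 = 54 + 9 = 63$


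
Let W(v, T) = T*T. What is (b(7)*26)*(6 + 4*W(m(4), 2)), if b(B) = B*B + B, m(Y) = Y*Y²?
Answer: 32032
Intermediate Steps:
m(Y) = Y³
W(v, T) = T²
b(B) = B + B² (b(B) = B² + B = B + B²)
(b(7)*26)*(6 + 4*W(m(4), 2)) = ((7*(1 + 7))*26)*(6 + 4*2²) = ((7*8)*26)*(6 + 4*4) = (56*26)*(6 + 16) = 1456*22 = 32032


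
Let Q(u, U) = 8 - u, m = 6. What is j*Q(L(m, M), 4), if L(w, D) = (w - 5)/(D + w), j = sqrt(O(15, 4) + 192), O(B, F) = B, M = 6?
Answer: 95*sqrt(23)/4 ≈ 113.90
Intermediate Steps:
j = 3*sqrt(23) (j = sqrt(15 + 192) = sqrt(207) = 3*sqrt(23) ≈ 14.387)
L(w, D) = (-5 + w)/(D + w)
j*Q(L(m, M), 4) = (3*sqrt(23))*(8 - (-5 + 6)/(6 + 6)) = (3*sqrt(23))*(8 - 1/12) = (3*sqrt(23))*(95/12) = 95*sqrt(23)/4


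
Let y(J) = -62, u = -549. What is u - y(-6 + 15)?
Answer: -487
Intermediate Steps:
u - y(-6 + 15) = -549 - 1*(-62) = -549 + 62 = -487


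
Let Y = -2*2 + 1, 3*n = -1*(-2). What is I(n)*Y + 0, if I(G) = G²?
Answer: -4/3 ≈ -1.3333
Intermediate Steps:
n = ⅔ (n = (-1*(-2))/3 = (⅓)*2 = ⅔ ≈ 0.66667)
Y = -3 (Y = -4 + 1 = -3)
I(n)*Y + 0 = (⅔)²*(-3) + 0 = (4/9)*(-3) + 0 = -4/3 + 0 = -4/3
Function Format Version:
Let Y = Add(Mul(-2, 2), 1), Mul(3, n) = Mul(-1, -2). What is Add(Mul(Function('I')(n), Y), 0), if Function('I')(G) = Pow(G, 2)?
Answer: Rational(-4, 3) ≈ -1.3333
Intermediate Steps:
n = Rational(2, 3) (n = Mul(Rational(1, 3), Mul(-1, -2)) = Mul(Rational(1, 3), 2) = Rational(2, 3) ≈ 0.66667)
Y = -3 (Y = Add(-4, 1) = -3)
Add(Mul(Function('I')(n), Y), 0) = Add(Mul(Pow(Rational(2, 3), 2), -3), 0) = Add(Mul(Rational(4, 9), -3), 0) = Add(Rational(-4, 3), 0) = Rational(-4, 3)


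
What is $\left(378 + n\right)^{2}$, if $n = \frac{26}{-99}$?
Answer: $\frac{1398460816}{9801} \approx 1.4269 \cdot 10^{5}$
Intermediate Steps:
$n = - \frac{26}{99}$ ($n = 26 \left(- \frac{1}{99}\right) = - \frac{26}{99} \approx -0.26263$)
$\left(378 + n\right)^{2} = \left(378 - \frac{26}{99}\right)^{2} = \left(\frac{37396}{99}\right)^{2} = \frac{1398460816}{9801}$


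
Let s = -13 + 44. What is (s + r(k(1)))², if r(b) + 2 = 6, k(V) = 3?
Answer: 1225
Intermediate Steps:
r(b) = 4 (r(b) = -2 + 6 = 4)
s = 31
(s + r(k(1)))² = (31 + 4)² = 35² = 1225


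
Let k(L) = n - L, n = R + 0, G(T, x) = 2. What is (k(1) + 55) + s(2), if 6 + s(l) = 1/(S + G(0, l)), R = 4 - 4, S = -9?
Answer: 335/7 ≈ 47.857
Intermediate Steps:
R = 0
n = 0 (n = 0 + 0 = 0)
k(L) = -L (k(L) = 0 - L = -L)
s(l) = -43/7 (s(l) = -6 + 1/(-9 + 2) = -6 + 1/(-7) = -6 - ⅐ = -43/7)
(k(1) + 55) + s(2) = (-1*1 + 55) - 43/7 = (-1 + 55) - 43/7 = 54 - 43/7 = 335/7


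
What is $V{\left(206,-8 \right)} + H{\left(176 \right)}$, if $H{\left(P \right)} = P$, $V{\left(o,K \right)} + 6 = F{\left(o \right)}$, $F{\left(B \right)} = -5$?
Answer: $165$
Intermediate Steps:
$V{\left(o,K \right)} = -11$ ($V{\left(o,K \right)} = -6 - 5 = -11$)
$V{\left(206,-8 \right)} + H{\left(176 \right)} = -11 + 176 = 165$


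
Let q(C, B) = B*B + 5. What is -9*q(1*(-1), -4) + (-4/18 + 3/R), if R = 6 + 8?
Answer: -23815/126 ≈ -189.01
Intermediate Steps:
R = 14
q(C, B) = 5 + B² (q(C, B) = B² + 5 = 5 + B²)
-9*q(1*(-1), -4) + (-4/18 + 3/R) = -9*(5 + (-4)²) + (-4/18 + 3/14) = -9*(5 + 16) + (-4*1/18 + 3*(1/14)) = -9*21 + (-2/9 + 3/14) = -189 - 1/126 = -23815/126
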